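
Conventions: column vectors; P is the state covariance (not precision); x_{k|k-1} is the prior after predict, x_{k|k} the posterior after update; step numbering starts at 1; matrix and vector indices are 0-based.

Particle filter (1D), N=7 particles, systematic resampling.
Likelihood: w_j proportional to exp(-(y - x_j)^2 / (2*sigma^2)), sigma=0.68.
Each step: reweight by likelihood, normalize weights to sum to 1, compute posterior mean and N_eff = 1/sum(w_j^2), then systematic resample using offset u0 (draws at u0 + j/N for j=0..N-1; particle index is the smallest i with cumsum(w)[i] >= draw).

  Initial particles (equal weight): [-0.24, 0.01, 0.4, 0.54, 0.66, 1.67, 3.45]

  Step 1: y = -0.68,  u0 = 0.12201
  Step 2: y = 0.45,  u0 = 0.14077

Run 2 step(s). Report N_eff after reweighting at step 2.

step 1: w=[0.3980, 0.2932, 0.1390, 0.0981, 0.0704, 0.0013, 0.0000]  mean=0.0646  Neff=3.5934  idx=[0, 0, 1, 1, 2, 3, 4]
step 2: w=[0.1038, 0.1038, 0.1408, 0.1408, 0.1732, 0.1721, 0.1655]  mean=0.2245  Neff=6.7471  idx=[1, 2, 3, 4, 5, 6, 6]

N_eff = 6.7471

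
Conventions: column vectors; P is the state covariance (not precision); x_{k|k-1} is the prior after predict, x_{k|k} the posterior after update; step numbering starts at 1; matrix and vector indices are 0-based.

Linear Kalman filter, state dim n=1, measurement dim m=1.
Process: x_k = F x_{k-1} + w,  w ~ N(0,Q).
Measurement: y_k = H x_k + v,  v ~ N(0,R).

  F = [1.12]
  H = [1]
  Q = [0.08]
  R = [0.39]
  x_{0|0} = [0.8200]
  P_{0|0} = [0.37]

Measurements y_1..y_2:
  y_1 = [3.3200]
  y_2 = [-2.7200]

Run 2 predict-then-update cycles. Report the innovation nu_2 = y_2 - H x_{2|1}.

innov = [-5.3154]

step 1: x^-=[0.9184]  P^-=[0.5441]  S=[0.9341]  K=[0.5825]  nu=[2.4016]  x^+=[2.3173]  P^+=[0.2272]
step 2: x^-=[2.5954]  P^-=[0.3650]  S=[0.7550]  K=[0.4834]  nu=[-5.3154]  x^+=[0.0258]  P^+=[0.1885]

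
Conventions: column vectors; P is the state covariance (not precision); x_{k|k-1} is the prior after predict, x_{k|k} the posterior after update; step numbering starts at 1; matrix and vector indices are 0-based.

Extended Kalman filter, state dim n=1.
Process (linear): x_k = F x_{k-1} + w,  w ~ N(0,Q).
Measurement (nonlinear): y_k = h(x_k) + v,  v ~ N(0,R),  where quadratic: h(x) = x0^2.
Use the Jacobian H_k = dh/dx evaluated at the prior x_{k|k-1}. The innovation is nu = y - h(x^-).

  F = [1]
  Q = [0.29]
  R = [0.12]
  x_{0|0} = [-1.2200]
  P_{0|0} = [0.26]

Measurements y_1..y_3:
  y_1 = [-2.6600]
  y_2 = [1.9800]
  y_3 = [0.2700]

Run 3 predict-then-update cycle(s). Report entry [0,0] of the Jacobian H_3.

step 1: x^-=[-1.2200]  P^-=[0.5500]  H_jac=[-2.4400]  S=[3.3945]  K=[-0.3953]  nu=[-4.1484]  x^+=[0.4201]  P^+=[0.0194]
step 2: x^-=[0.4201]  P^-=[0.3094]  H_jac=[0.8401]  S=[0.3384]  K=[0.7682]  nu=[1.8035]  x^+=[1.8056]  P^+=[0.1097]
step 3: x^-=[1.8056]  P^-=[0.3997]  H_jac=[3.6112]  S=[5.3327]  K=[0.2707]  nu=[-2.9901]  x^+=[0.9962]  P^+=[0.0090]

H_jac[0,0] = 3.6112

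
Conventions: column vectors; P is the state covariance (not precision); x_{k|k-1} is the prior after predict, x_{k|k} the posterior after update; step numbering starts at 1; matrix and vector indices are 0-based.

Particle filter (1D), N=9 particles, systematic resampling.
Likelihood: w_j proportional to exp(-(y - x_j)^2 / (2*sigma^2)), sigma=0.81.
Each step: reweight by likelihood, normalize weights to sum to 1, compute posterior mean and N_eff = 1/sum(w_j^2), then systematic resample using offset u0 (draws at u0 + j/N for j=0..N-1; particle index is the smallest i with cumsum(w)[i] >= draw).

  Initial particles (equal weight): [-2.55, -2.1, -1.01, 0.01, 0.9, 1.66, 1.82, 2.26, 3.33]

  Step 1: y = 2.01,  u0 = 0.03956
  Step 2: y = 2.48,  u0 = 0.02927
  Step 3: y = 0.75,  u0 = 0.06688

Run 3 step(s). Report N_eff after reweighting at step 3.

N_eff = 6.8123

step 1: w=[0.0000, 0.0000, 0.0003, 0.0134, 0.1104, 0.2572, 0.2747, 0.2692, 0.0748]  mean=1.8837  Neff=4.3095  idx=[4, 5, 5, 5, 6, 6, 7, 7, 8]
step 2: w=[0.0254, 0.1018, 0.1018, 0.1018, 0.1219, 0.1219, 0.1638, 0.1638, 0.0980]  mean=2.0399  Neff=8.0208  idx=[1, 2, 3, 4, 5, 6, 6, 7, 8]
step 3: w=[0.1794, 0.1794, 0.1794, 0.1409, 0.1409, 0.0593, 0.0593, 0.0593, 0.0021]  mean=1.8154  Neff=6.8123  idx=[0, 0, 1, 2, 2, 3, 4, 5, 7]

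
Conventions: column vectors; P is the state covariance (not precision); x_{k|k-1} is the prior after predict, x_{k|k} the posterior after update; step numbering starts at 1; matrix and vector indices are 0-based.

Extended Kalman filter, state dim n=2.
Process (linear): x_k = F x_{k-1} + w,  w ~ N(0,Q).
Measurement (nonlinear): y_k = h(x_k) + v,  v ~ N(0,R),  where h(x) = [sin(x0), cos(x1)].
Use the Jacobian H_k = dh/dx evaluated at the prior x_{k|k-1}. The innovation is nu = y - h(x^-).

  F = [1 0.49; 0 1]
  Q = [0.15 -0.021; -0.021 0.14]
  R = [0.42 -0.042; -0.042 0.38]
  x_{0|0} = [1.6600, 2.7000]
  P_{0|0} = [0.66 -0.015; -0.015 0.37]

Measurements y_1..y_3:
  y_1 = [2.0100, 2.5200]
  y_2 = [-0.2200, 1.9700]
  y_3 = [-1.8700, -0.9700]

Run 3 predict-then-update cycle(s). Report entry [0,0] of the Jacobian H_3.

step 1: x^-=[2.9830, 2.7000]  P^-=[0.8841 0.1453; 0.1453 0.5100]  H_jac=[-0.9875 0.0000; 0.0000 -0.4274]  S=[1.2821 0.0193; 0.0193 0.4732]  K=[-0.6794 -0.1035; -0.1050 -0.4564]  nu=[1.8521, 3.4241]  x^+=[1.3703, 0.9428]  P^+=[0.2846 0.0253; 0.0253 0.3955]
step 2: x^-=[1.8323, 0.9428]  P^-=[0.5543 0.1980; 0.1980 0.5355]  H_jac=[-0.2585 0.0000; 0.0000 -0.8092]  S=[0.4570 -0.0006; -0.0006 0.7306]  K=[-0.3138 -0.2196; -0.1128 -0.5931]  nu=[-1.1860, 1.3825]  x^+=[1.9009, 0.2565]  P^+=[0.4741 0.0868; 0.0868 0.2727]
step 3: x^-=[2.0266, 0.2565]  P^-=[0.7747 0.1994; 0.1994 0.4127]  H_jac=[-0.4402 0.0000; 0.0000 -0.2537]  S=[0.5701 -0.0197; -0.0197 0.4066]  K=[-0.6035 -0.1537; -0.1632 -0.2655]  nu=[-2.7679, -1.9373]  x^+=[3.9948, 1.2225]  P^+=[0.5611 0.1304; 0.1304 0.3706]

H_jac[0,0] = -0.4402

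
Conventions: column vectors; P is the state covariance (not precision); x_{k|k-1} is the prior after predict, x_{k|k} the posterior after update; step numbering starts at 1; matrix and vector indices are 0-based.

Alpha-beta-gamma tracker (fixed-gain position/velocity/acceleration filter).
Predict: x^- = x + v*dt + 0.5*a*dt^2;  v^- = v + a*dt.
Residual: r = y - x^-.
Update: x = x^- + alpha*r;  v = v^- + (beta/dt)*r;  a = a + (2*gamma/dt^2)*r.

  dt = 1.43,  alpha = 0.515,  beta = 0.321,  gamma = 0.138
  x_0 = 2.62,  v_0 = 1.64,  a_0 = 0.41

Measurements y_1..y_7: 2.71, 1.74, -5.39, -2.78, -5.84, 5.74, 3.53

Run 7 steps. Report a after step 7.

a_post = 3.4141

step 1: x_pred=5.3844  r=-2.6744  x^+=4.0071  v^+=1.6260  a^+=0.0490
step 2: x_pred=6.3823  r=-4.6423  x^+=3.9915  v^+=0.6540  a^+=-0.5775
step 3: x_pred=4.3362  r=-9.7262  x^+=-0.6728  v^+=-2.3552  a^+=-1.8903
step 4: x_pred=-5.9734  r=3.1934  x^+=-4.3288  v^+=-4.3415  a^+=-1.4593
step 5: x_pred=-12.0291  r=6.1891  x^+=-8.8417  v^+=-5.0389  a^+=-0.6239
step 6: x_pred=-16.6853  r=22.4253  x^+=-5.1363  v^+=-0.8972  a^+=2.4028
step 7: x_pred=-3.9625  r=7.4925  x^+=-0.1039  v^+=4.2207  a^+=3.4141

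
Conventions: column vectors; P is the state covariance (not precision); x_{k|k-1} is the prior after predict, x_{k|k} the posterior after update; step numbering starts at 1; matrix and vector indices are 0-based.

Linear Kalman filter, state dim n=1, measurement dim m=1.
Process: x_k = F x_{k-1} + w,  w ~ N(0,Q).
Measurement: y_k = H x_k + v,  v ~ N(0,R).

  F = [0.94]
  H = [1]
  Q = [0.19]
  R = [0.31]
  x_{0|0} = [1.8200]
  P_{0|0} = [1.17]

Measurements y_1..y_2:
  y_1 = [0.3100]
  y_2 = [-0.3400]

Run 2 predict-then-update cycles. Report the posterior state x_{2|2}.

step 1: x^-=[1.7108]  P^-=[1.2238]  S=[1.5338]  K=[0.7979]  nu=[-1.4008]  x^+=[0.5931]  P^+=[0.2473]
step 2: x^-=[0.5575]  P^-=[0.4086]  S=[0.7186]  K=[0.5686]  nu=[-0.8975]  x^+=[0.0472]  P^+=[0.1763]

x_post = [0.0472]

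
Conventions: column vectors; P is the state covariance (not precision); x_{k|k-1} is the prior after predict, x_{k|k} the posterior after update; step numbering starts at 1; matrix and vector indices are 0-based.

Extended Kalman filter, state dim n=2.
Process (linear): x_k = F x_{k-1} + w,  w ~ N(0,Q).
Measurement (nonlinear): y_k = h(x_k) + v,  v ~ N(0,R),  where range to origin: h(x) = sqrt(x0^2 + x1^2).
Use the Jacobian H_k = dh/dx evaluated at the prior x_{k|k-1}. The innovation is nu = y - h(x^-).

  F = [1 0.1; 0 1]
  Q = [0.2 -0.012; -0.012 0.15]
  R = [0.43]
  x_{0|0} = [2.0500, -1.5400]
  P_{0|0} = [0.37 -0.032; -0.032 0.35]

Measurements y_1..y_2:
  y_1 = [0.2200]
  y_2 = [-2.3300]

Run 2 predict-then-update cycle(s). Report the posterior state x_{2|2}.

x_post = [-0.4548, 0.3124]

step 1: x^-=[1.8960, -1.5400]  P^-=[0.5671 -0.0090; -0.0090 0.5000]  H_jac=[0.7762 -0.6305]  S=[0.9792]  K=[0.4553; -0.3291]  nu=[-2.2226]  x^+=[0.8840, -0.8086]  P^+=[0.3641 0.1377; 0.1377 0.3940]
step 2: x^-=[0.8031, -0.8086]  P^-=[0.5956 0.1651; 0.1651 0.5440]  H_jac=[0.7047 -0.7095]  S=[0.8345]  K=[0.3625; -0.3231]  nu=[-3.4697]  x^+=[-0.4548, 0.3124]  P^+=[0.4859 0.2629; 0.2629 0.4569]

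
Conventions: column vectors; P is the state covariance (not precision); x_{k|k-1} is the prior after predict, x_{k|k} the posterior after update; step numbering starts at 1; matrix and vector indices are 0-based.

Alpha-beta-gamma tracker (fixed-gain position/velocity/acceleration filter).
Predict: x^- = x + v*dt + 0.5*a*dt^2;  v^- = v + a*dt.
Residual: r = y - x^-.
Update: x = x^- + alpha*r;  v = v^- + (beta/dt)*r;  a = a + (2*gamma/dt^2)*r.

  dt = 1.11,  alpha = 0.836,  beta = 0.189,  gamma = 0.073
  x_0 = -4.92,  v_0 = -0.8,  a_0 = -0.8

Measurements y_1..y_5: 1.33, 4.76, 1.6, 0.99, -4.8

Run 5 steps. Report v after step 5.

step 1: x_pred=-6.3008  r=7.6308  x^+=0.0785  v^+=-0.3887  a^+=0.1042
step 2: x_pred=-0.2887  r=5.0487  x^+=3.9320  v^+=0.5866  a^+=0.7025
step 3: x_pred=5.0160  r=-3.4160  x^+=2.1602  v^+=0.7848  a^+=0.2977
step 4: x_pred=3.2147  r=-2.2247  x^+=1.3549  v^+=0.7364  a^+=0.0341
step 5: x_pred=2.1933  r=-6.9933  x^+=-3.6531  v^+=-0.4165  a^+=-0.7946

v_post = -0.4165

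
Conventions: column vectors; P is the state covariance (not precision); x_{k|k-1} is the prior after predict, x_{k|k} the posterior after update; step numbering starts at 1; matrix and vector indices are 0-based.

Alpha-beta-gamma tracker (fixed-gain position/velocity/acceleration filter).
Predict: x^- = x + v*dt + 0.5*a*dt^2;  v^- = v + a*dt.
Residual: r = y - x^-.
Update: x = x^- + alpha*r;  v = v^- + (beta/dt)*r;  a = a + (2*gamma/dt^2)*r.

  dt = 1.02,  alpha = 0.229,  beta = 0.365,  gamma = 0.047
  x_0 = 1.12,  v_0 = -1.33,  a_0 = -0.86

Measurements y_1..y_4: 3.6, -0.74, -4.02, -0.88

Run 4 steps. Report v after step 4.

step 1: x_pred=-0.6840  r=4.2840  x^+=0.2971  v^+=-0.6742  a^+=-0.4729
step 2: x_pred=-0.6367  r=-0.1033  x^+=-0.6603  v^+=-1.1936  a^+=-0.4823
step 3: x_pred=-2.1287  r=-1.8913  x^+=-2.5618  v^+=-2.3623  a^+=-0.6532
step 4: x_pred=-5.3111  r=4.4311  x^+=-4.2964  v^+=-1.4429  a^+=-0.2528

v_post = -1.4429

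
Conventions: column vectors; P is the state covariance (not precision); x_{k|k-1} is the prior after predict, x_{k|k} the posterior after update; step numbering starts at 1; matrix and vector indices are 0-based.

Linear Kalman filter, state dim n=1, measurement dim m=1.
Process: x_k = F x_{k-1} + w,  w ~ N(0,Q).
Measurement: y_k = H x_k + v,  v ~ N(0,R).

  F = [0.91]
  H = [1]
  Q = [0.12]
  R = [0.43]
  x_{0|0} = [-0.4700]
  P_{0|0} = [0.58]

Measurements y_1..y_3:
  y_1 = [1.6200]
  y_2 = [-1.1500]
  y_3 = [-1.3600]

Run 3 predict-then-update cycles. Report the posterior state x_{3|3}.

step 1: x^-=[-0.4277]  P^-=[0.6003]  S=[1.0303]  K=[0.5826]  nu=[2.0477]  x^+=[0.7654]  P^+=[0.2505]
step 2: x^-=[0.6965]  P^-=[0.3275]  S=[0.7575]  K=[0.4323]  nu=[-1.8465]  x^+=[-0.1018]  P^+=[0.1859]
step 3: x^-=[-0.0926]  P^-=[0.2739]  S=[0.7039]  K=[0.3892]  nu=[-1.2674]  x^+=[-0.5858]  P^+=[0.1673]

x_post = [-0.5858]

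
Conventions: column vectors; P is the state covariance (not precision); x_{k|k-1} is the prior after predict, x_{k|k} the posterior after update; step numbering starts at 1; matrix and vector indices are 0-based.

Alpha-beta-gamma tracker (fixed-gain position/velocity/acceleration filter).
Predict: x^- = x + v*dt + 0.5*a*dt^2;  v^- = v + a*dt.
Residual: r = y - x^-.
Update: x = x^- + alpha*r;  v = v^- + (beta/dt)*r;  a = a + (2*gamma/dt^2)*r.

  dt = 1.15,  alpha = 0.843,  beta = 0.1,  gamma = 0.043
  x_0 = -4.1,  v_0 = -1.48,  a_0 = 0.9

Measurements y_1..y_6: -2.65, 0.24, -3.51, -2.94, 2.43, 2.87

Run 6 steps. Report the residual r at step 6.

step 1: x_pred=-5.2069  r=2.5569  x^+=-3.0514  v^+=-0.2227  a^+=1.0663
step 2: x_pred=-2.6024  r=2.8424  x^+=-0.2063  v^+=1.2507  a^+=1.2511
step 3: x_pred=2.0594  r=-5.5694  x^+=-2.6356  v^+=2.2052  a^+=0.8889
step 4: x_pred=0.4882  r=-3.4282  x^+=-2.4018  v^+=2.9294  a^+=0.6660
step 5: x_pred=1.4074  r=1.0226  x^+=2.2695  v^+=3.7842  a^+=0.7325
step 6: x_pred=7.1057  r=-4.2357  x^+=3.5350  v^+=4.2583  a^+=0.4571

resid = -4.2357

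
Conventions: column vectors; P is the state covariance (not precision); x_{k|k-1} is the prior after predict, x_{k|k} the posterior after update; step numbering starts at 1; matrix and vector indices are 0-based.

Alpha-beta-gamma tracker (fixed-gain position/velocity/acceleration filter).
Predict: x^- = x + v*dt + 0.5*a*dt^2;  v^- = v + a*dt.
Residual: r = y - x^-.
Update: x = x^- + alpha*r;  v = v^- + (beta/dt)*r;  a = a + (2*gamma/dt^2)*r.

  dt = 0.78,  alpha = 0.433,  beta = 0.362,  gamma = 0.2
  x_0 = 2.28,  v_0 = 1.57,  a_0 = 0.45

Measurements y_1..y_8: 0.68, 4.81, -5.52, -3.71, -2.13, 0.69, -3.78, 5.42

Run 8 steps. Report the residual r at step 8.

resid = -0.3975

step 1: x_pred=3.6415  r=-2.9615  x^+=2.3592  v^+=0.5466  a^+=-1.4971
step 2: x_pred=2.3301  r=2.4799  x^+=3.4039  v^+=0.5298  a^+=0.1334
step 3: x_pred=3.8577  r=-9.3777  x^+=-0.2028  v^+=-3.7184  a^+=-6.0321
step 4: x_pred=-4.9381  r=1.2281  x^+=-4.4064  v^+=-7.8534  a^+=-5.2246
step 5: x_pred=-12.1214  r=9.9914  x^+=-7.7951  v^+=-7.2916  a^+=1.3443
step 6: x_pred=-13.0736  r=13.7636  x^+=-7.1140  v^+=0.1447  a^+=10.3934
step 7: x_pred=-3.8395  r=0.0595  x^+=-3.8137  v^+=8.2791  a^+=10.4325
step 8: x_pred=5.8175  r=-0.3975  x^+=5.6454  v^+=16.2319  a^+=10.1711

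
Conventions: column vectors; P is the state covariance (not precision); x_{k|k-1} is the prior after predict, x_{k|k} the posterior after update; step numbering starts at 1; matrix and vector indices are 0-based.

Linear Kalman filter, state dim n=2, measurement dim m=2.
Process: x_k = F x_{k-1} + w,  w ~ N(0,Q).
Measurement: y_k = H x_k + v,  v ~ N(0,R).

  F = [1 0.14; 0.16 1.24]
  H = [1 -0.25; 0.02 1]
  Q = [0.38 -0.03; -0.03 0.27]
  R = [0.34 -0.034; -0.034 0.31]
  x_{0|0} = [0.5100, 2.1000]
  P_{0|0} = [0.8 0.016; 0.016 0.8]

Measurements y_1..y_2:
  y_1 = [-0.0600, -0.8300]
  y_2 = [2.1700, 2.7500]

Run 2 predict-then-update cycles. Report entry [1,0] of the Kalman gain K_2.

K[1,0] = -0.0081

step 1: x^-=[0.8040, 2.6856]  P^-=[1.2002 0.2571; 0.2571 1.5269]  S=[1.5071 -0.1359; -0.1359 1.8477]  K=[0.7726 0.2090; -0.0080 0.8286]  nu=[-0.1926, -3.5317]  x^+=[-0.0828, -0.2392]  P^+=[0.2639 0.0332; 0.0332 0.2565]
step 2: x^-=[-0.1163, -0.3098]  P^-=[0.6582 0.0987; 0.0987 0.6843]  S=[0.9916 -0.0937; -0.0937 0.9985]  K=[0.6553 0.1735; -0.0081 0.6865]  nu=[2.2088, 3.0622]  x^+=[1.8625, 1.7745]  P^+=[0.2237 0.0270; 0.0270 0.2126]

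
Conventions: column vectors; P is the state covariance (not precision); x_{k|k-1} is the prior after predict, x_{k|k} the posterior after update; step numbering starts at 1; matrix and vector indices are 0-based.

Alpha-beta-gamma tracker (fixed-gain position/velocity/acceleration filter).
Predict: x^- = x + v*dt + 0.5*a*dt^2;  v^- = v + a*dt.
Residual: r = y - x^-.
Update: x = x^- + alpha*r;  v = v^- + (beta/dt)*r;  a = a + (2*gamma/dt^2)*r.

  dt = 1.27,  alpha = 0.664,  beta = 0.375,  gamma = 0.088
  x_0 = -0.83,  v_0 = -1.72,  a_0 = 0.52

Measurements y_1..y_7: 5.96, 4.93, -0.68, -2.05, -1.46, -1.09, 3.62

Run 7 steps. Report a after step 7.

step 1: x_pred=-2.5950  r=8.5550  x^+=3.0855  v^+=1.4665  a^+=1.4535
step 2: x_pred=6.1202  r=-1.1902  x^+=5.3299  v^+=2.9611  a^+=1.3237
step 3: x_pred=10.1579  r=-10.8379  x^+=2.9615  v^+=1.4419  a^+=0.1410
step 4: x_pred=4.9065  r=-6.9565  x^+=0.2874  v^+=-0.4331  a^+=-0.6181
step 5: x_pred=-0.7610  r=-0.6990  x^+=-1.2251  v^+=-1.4244  a^+=-0.6943
step 6: x_pred=-3.5941  r=2.5041  x^+=-1.9314  v^+=-1.5668  a^+=-0.4211
step 7: x_pred=-4.2608  r=7.8808  x^+=0.9720  v^+=0.2254  a^+=0.4389

a_post = 0.4389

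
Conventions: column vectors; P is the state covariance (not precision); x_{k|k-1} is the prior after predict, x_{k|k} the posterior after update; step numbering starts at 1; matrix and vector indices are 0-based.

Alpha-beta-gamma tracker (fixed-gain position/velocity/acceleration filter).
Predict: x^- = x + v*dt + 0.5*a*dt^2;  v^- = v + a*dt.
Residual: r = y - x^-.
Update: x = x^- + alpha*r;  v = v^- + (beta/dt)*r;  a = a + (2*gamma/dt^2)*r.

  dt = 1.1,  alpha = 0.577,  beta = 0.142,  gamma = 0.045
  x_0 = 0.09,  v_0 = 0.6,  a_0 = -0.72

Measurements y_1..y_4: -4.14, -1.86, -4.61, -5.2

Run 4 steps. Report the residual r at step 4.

step 1: x_pred=0.3144  r=-4.4544  x^+=-2.2558  v^+=-0.7670  a^+=-1.0513
step 2: x_pred=-3.7356  r=1.8756  x^+=-2.6534  v^+=-1.6814  a^+=-0.9118
step 3: x_pred=-5.0545  r=0.4445  x^+=-4.7980  v^+=-2.6270  a^+=-0.8788
step 4: x_pred=-8.2193  r=3.0193  x^+=-6.4772  v^+=-3.2038  a^+=-0.6542

resid = 3.0193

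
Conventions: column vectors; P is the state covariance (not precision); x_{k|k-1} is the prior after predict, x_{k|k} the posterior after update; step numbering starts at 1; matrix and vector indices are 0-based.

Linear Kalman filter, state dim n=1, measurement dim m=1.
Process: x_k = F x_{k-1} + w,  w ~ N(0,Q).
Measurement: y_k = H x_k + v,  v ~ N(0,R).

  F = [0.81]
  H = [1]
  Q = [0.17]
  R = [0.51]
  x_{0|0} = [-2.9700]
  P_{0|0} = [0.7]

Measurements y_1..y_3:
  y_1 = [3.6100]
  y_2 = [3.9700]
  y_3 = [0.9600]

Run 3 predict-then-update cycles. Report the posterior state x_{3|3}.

step 1: x^-=[-2.4057]  P^-=[0.6293]  S=[1.1393]  K=[0.5523]  nu=[6.0157]  x^+=[0.9170]  P^+=[0.2817]
step 2: x^-=[0.7428]  P^-=[0.3548]  S=[0.8648]  K=[0.4103]  nu=[3.2272]  x^+=[2.0669]  P^+=[0.2092]
step 3: x^-=[1.6742]  P^-=[0.3073]  S=[0.8173]  K=[0.3760]  nu=[-0.7142]  x^+=[1.4056]  P^+=[0.1918]

x_post = [1.4056]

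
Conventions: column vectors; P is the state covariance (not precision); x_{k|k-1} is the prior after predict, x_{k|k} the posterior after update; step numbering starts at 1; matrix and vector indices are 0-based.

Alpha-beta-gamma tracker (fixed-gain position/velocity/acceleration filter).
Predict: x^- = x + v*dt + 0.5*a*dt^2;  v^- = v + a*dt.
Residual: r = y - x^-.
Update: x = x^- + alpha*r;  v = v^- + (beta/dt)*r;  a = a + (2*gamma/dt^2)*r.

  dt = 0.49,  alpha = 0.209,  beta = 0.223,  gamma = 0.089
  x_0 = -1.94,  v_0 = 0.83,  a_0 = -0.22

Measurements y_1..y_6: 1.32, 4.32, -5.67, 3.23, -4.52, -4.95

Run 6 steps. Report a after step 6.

step 1: x_pred=-1.5597  r=2.8797  x^+=-0.9579  v^+=2.0328  a^+=1.9149
step 2: x_pred=0.2681  r=4.0519  x^+=1.1149  v^+=4.8151  a^+=4.9188
step 3: x_pred=4.0648  r=-9.7348  x^+=2.0303  v^+=2.7950  a^+=-2.2982
step 4: x_pred=3.1239  r=0.1061  x^+=3.1461  v^+=1.7172  a^+=-2.2195
step 5: x_pred=3.7210  r=-8.2410  x^+=1.9986  v^+=-3.1209  a^+=-8.3291
step 6: x_pred=-0.5305  r=-4.4195  x^+=-1.4542  v^+=-9.2135  a^+=-11.6055

a_post = -11.6055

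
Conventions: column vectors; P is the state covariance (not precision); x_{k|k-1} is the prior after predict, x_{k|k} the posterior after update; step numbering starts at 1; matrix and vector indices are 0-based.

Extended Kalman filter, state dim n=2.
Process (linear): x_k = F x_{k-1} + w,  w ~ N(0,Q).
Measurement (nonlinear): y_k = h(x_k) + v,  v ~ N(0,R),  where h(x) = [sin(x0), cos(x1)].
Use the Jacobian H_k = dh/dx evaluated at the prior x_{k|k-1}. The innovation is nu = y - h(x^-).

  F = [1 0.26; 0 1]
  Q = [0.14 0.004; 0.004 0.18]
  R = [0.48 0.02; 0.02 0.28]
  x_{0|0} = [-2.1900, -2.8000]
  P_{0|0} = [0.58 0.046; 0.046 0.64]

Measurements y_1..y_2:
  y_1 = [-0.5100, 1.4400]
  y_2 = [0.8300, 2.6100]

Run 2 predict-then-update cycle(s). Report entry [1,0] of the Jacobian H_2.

step 1: x^-=[-2.9180, -2.8000]  P^-=[0.7872 0.2164; 0.2164 0.8200]  H_jac=[-0.9751 0.0000; 0.0000 0.3350]  S=[1.2285 -0.0507; -0.0507 0.3720]  K=[-0.6203 0.1103; -0.1421 0.7190]  nu=[-0.2883, 2.3822]  x^+=[-2.4763, -1.0462]  P^+=[0.3031 0.0552; 0.0552 0.5925]
step 2: x^-=[-2.7483, -1.0462]  P^-=[0.5118 0.2133; 0.2133 0.7725]  H_jac=[-0.9237 0.0000; 0.0000 0.8655]  S=[0.9167 -0.1505; -0.1505 0.8587]  K=[-0.4947 0.1283; -0.0896 0.7629]  nu=[1.2132, 2.1091]  x^+=[-3.0780, 0.4542]  P^+=[0.2543 0.0301; 0.0301 0.2447]

H_jac[1,0] = 0.0000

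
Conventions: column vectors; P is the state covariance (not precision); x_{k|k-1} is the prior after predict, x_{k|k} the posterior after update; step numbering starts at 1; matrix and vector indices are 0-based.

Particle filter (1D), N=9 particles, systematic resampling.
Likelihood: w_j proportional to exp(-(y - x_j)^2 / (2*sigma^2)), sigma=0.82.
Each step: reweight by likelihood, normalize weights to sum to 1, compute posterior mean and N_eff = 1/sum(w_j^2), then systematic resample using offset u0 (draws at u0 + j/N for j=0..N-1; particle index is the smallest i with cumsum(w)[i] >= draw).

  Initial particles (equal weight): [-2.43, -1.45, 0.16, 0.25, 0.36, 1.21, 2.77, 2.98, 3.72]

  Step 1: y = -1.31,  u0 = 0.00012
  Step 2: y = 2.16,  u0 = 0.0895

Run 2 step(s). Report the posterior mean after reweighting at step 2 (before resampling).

step 1: w=[0.2095, 0.5248, 0.1068, 0.0872, 0.0669, 0.0047, 0.0000, 0.0000, 0.0000]  mean=-1.2014  Neff=2.9167  idx=[0, 0, 1, 1, 1, 1, 1, 2, 3]
step 2: w=[0.0000, 0.0000, 0.0005, 0.0005, 0.0005, 0.0005, 0.0005, 0.4338, 0.5636]  mean=0.2065  Neff=1.9771  idx=[7, 7, 7, 7, 8, 8, 8, 8, 8]

post_mean = 0.2065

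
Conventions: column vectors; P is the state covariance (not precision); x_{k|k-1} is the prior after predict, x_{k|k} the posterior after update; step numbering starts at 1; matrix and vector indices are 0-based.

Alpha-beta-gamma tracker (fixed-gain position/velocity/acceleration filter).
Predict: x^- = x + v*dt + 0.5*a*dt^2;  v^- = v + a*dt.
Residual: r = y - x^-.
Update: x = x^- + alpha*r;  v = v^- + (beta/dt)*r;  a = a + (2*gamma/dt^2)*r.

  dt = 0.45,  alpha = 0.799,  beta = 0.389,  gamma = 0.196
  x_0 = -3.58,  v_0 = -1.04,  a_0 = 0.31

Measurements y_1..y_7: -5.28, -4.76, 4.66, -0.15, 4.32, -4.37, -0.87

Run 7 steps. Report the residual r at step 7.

resid = 3.9375

step 1: x_pred=-4.0166  r=-1.2634  x^+=-5.0261  v^+=-1.9926  a^+=-2.1357
step 2: x_pred=-6.1390  r=1.3790  x^+=-5.0372  v^+=-1.7616  a^+=0.5338
step 3: x_pred=-5.7759  r=10.4359  x^+=2.5624  v^+=7.4998  a^+=20.7355
step 4: x_pred=8.0368  r=-8.1868  x^+=1.4955  v^+=9.7538  a^+=4.8876
step 5: x_pred=6.3796  r=-2.0596  x^+=4.7340  v^+=10.1728  a^+=0.9006
step 6: x_pred=9.4029  r=-13.7729  x^+=-1.6016  v^+=-1.3279  a^+=-25.7610
step 7: x_pred=-4.8075  r=3.9375  x^+=-1.6614  v^+=-9.5166  a^+=-18.1388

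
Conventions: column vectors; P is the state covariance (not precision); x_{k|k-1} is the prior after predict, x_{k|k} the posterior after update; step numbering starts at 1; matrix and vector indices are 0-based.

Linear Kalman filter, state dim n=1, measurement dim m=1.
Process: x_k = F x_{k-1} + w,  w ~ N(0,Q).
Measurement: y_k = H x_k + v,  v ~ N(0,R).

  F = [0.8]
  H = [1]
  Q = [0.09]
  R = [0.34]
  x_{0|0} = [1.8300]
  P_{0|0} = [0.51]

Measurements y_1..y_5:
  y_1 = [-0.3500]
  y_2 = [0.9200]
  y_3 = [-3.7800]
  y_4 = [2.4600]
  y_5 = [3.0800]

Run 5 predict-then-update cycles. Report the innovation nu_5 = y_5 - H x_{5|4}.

step 1: x^-=[1.4640]  P^-=[0.4164]  S=[0.7564]  K=[0.5505]  nu=[-1.8140]  x^+=[0.4654]  P^+=[0.1872]
step 2: x^-=[0.3723]  P^-=[0.2098]  S=[0.5498]  K=[0.3816]  nu=[0.5477]  x^+=[0.5813]  P^+=[0.1297]
step 3: x^-=[0.4650]  P^-=[0.1730]  S=[0.5130]  K=[0.3373]  nu=[-4.2450]  x^+=[-0.9667]  P^+=[0.1147]
step 4: x^-=[-0.7734]  P^-=[0.1634]  S=[0.5034]  K=[0.3246]  nu=[3.2334]  x^+=[0.2761]  P^+=[0.1104]
step 5: x^-=[0.2209]  P^-=[0.1606]  S=[0.5006]  K=[0.3209]  nu=[2.8591]  x^+=[1.1383]  P^+=[0.1091]

innov = [2.8591]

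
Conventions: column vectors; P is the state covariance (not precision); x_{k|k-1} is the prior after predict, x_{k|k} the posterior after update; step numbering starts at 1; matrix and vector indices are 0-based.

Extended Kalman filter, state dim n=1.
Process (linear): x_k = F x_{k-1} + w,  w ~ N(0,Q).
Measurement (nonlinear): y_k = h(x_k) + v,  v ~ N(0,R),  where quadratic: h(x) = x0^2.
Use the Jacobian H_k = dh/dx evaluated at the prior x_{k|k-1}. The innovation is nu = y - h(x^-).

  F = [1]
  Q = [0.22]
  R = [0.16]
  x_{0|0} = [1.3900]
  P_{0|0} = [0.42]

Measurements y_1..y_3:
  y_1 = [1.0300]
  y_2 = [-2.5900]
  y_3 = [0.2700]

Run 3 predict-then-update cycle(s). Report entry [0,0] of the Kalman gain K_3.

step 1: x^-=[1.3900]  P^-=[0.6400]  H_jac=[2.7800]  S=[5.1062]  K=[0.3484]  nu=[-0.9021]  x^+=[1.0757]  P^+=[0.0201]
step 2: x^-=[1.0757]  P^-=[0.2401]  H_jac=[2.1513]  S=[1.2710]  K=[0.4063]  nu=[-3.7471]  x^+=[-0.4468]  P^+=[0.0302]
step 3: x^-=[-0.4468]  P^-=[0.2502]  H_jac=[-0.8936]  S=[0.3598]  K=[-0.6214]  nu=[0.0704]  x^+=[-0.4905]  P^+=[0.1113]

K[0,0] = -0.6214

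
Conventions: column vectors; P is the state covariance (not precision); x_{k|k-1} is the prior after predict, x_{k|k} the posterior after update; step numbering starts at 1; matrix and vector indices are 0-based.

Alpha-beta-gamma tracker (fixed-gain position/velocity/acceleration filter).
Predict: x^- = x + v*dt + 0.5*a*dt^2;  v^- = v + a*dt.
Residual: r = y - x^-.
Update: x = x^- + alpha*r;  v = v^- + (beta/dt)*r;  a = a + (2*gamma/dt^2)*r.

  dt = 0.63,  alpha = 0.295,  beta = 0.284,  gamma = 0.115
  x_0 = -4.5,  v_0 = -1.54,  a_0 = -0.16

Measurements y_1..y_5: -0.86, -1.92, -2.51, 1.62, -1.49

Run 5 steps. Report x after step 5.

step 1: x_pred=-5.5020  r=4.6420  x^+=-4.1326  v^+=0.4518  a^+=2.5300
step 2: x_pred=-3.3459  r=1.4259  x^+=-2.9253  v^+=2.6884  a^+=3.3563
step 3: x_pred=-0.5655  r=-1.9445  x^+=-1.1391  v^+=3.9263  a^+=2.2294
step 4: x_pred=1.7769  r=-0.1569  x^+=1.7306  v^+=5.2601  a^+=2.1385
step 5: x_pred=5.4689  r=-6.9589  x^+=3.4160  v^+=3.4704  a^+=-1.8941

x_post = 3.4160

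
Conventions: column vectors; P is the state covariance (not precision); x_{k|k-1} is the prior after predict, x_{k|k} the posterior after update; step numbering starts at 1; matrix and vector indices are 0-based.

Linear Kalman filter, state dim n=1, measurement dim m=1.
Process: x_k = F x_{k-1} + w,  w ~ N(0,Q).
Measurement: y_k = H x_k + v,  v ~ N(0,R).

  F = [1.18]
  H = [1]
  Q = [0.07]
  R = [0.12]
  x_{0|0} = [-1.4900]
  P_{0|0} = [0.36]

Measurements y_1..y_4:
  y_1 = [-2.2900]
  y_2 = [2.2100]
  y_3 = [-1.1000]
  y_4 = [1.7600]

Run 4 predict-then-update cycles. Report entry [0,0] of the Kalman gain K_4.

step 1: x^-=[-1.7582]  P^-=[0.5713]  S=[0.6913]  K=[0.8264]  nu=[-0.5318]  x^+=[-2.1977]  P^+=[0.0992]
step 2: x^-=[-2.5933]  P^-=[0.2081]  S=[0.3281]  K=[0.6342]  nu=[4.8033]  x^+=[0.4531]  P^+=[0.0761]
step 3: x^-=[0.5347]  P^-=[0.1760]  S=[0.2960]  K=[0.5946]  nu=[-1.6347]  x^+=[-0.4372]  P^+=[0.0713]
step 4: x^-=[-0.5159]  P^-=[0.1693]  S=[0.2893]  K=[0.5853]  nu=[2.2759]  x^+=[0.8161]  P^+=[0.0702]

K[0,0] = 0.5853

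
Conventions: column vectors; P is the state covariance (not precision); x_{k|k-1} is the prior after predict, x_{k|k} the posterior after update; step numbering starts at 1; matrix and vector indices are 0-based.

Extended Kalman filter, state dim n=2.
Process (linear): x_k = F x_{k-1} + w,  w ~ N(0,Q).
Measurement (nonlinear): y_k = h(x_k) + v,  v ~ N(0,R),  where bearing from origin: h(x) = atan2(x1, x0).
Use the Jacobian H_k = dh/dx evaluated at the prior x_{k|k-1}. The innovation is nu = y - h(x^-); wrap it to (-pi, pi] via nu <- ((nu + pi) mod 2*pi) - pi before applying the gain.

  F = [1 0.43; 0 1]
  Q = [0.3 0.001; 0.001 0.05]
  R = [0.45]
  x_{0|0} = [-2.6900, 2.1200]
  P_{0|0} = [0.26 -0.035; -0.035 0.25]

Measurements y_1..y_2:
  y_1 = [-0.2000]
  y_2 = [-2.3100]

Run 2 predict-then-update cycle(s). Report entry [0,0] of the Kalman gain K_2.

step 1: x^-=[-1.7784, 2.1200]  P^-=[0.5761 0.0735; 0.0735 0.3000]  H_jac=[-0.2769 -0.2323]  S=[0.5198]  K=[-0.3397; -0.1732]  nu=[-2.4688]  x^+=[-0.9397, 2.5476]  P^+=[0.5161 0.0429; 0.0429 0.2844]
step 2: x^-=[0.1557, 2.5476]  P^-=[0.9056 0.1662; 0.1662 0.3344]  H_jac=[-0.3911 0.0239]  S=[0.5856]  K=[-0.5980; -0.0973]  nu=[2.4634]  x^+=[-1.3175, 2.3078]  P^+=[0.6962 0.1321; 0.1321 0.3289]

K[0,0] = -0.5980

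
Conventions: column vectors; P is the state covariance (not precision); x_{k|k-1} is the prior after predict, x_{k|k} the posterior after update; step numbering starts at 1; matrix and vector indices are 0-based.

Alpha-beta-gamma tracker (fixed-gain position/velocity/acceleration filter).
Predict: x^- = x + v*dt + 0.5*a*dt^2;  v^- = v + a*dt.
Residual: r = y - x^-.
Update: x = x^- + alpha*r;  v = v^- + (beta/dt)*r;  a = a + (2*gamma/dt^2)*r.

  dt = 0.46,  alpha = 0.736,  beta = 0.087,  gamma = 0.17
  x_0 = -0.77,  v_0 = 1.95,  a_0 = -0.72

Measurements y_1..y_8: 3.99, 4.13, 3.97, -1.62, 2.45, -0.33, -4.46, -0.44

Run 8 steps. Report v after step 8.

step 1: x_pred=0.0508  r=3.9392  x^+=2.9501  v^+=2.3638  a^+=5.6095
step 2: x_pred=4.6309  r=-0.5009  x^+=4.2622  v^+=4.8494  a^+=4.8046
step 3: x_pred=7.0013  r=-3.0313  x^+=4.7703  v^+=6.4863  a^+=-0.0661
step 4: x_pred=7.7470  r=-9.3670  x^+=0.8529  v^+=4.6843  a^+=-15.1170
step 5: x_pred=1.4083  r=1.0417  x^+=2.1750  v^+=-2.0725  a^+=-13.4431
step 6: x_pred=-0.2006  r=-0.1294  x^+=-0.2958  v^+=-8.2808  a^+=-13.6510
step 7: x_pred=-5.5493  r=1.0893  x^+=-4.7476  v^+=-14.3542  a^+=-11.9007
step 8: x_pred=-12.6096  r=12.1696  x^+=-3.6528  v^+=-17.5269  a^+=7.6535

v_post = -17.5269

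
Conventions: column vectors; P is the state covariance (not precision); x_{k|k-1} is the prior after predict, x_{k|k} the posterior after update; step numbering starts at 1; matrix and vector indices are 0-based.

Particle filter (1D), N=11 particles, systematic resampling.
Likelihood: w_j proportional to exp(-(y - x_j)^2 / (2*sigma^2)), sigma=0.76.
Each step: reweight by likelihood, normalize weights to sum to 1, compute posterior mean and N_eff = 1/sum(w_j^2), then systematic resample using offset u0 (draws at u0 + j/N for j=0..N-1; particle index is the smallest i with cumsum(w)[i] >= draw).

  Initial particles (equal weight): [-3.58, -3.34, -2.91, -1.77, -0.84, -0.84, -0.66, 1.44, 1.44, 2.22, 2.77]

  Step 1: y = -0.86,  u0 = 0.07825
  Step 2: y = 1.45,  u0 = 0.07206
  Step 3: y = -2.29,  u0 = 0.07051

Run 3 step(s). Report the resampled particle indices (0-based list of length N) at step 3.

resampled_idx = [0, 1, 2, 3, 3, 4, 5, 6, 8, 9, 10]

step 1: w=[0.0005, 0.0014, 0.0075, 0.1392, 0.2850, 0.2850, 0.2754, 0.0029, 0.0029, 0.0001, 0.0000]  mean=-0.9266  Neff=3.8790  idx=[3, 4, 4, 4, 5, 5, 5, 5, 6, 6, 6]
step 2: w=[0.0009, 0.0771, 0.0771, 0.0771, 0.0771, 0.0771, 0.0771, 0.0771, 0.1531, 0.1531, 0.1531]  mean=-0.7582  Neff=8.9337  idx=[1, 3, 4, 5, 6, 7, 8, 9, 9, 10, 10]
step 3: w=[0.1100, 0.1100, 0.1100, 0.1100, 0.1100, 0.1100, 0.0680, 0.0680, 0.0680, 0.0680, 0.0680]  mean=-0.7788  Neff=10.4493  idx=[0, 1, 2, 3, 3, 4, 5, 6, 8, 9, 10]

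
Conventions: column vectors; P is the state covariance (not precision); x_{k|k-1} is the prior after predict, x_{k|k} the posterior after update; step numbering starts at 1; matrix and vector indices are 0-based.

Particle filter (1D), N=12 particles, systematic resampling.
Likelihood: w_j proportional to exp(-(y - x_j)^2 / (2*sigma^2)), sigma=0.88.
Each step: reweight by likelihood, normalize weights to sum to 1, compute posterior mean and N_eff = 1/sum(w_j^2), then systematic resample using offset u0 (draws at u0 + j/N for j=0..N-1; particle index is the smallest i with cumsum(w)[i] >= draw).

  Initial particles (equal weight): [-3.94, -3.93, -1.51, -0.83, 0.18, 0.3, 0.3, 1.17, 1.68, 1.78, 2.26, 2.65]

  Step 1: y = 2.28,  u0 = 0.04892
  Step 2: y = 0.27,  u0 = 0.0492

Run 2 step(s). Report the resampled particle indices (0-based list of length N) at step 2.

step 1: w=[0.0000, 0.0000, 0.0000, 0.0005, 0.0137, 0.0188, 0.0188, 0.1067, 0.1874, 0.2012, 0.2364, 0.2164]  mean=1.9190  Neff=5.2459  idx=[6, 7, 8, 8, 9, 9, 10, 10, 10, 11, 11, 11]
step 2: w=[0.3428, 0.2033, 0.0950, 0.0950, 0.0787, 0.0787, 0.0266, 0.0266, 0.0266, 0.0089, 0.0089, 0.0089]  mean=1.1910  Neff=5.2167  idx=[0, 0, 0, 0, 1, 1, 2, 2, 3, 4, 5, 8]

resampled_idx = [0, 0, 0, 0, 1, 1, 2, 2, 3, 4, 5, 8]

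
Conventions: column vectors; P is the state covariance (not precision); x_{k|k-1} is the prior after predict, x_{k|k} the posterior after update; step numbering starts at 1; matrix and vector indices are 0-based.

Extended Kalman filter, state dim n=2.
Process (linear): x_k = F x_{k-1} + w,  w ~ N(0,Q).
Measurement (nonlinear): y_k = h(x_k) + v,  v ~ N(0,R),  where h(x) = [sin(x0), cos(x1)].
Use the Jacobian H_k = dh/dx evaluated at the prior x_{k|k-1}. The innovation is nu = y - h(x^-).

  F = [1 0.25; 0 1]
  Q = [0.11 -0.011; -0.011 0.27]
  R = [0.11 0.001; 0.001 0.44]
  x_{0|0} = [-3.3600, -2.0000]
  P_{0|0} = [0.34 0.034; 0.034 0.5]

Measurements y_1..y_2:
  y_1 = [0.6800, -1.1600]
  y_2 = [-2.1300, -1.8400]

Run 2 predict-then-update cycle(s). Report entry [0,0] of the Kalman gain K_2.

K[0,0] = -0.4200

step 1: x^-=[-3.8600, -2.0000]  P^-=[0.4983 0.1480; 0.1480 0.7700]  H_jac=[-0.7529 0.0000; 0.0000 0.9093]  S=[0.3924 -0.1003; -0.1003 1.0767]  K=[-0.9465 0.0368; -0.1206 0.6391]  nu=[0.0218, -0.7439]  x^+=[-3.9080, -2.4780]  P^+=[0.1382 0.0168; 0.0168 0.3091]
step 2: x^-=[-4.5275, -2.4780]  P^-=[0.2760 0.0830; 0.0830 0.5791]  H_jac=[-0.1838 0.0000; 0.0000 0.6159]  S=[0.1193 -0.0084; -0.0084 0.6597]  K=[-0.4200 0.0722; -0.0899 0.5395]  nu=[-3.1130, -1.0522]  x^+=[-3.2960, -2.7658]  P^+=[0.2510 0.0509; 0.0509 0.3853]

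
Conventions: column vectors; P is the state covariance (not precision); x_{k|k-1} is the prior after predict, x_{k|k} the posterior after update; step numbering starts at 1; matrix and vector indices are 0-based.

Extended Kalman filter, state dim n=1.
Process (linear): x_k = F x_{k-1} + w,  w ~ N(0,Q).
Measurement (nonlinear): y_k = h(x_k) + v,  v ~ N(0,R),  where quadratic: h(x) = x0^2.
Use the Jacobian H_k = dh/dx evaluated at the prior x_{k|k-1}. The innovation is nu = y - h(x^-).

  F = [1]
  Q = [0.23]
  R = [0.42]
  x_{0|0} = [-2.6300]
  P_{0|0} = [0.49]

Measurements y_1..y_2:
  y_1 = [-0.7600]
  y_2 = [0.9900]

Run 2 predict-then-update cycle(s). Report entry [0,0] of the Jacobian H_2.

step 1: x^-=[-2.6300]  P^-=[0.7200]  H_jac=[-5.2600]  S=[20.3407]  K=[-0.1862]  nu=[-7.6769]  x^+=[-1.2006]  P^+=[0.0149]
step 2: x^-=[-1.2006]  P^-=[0.2449]  H_jac=[-2.4013]  S=[1.8320]  K=[-0.3210]  nu=[-0.4516]  x^+=[-1.0557]  P^+=[0.0561]

H_jac[0,0] = -2.4013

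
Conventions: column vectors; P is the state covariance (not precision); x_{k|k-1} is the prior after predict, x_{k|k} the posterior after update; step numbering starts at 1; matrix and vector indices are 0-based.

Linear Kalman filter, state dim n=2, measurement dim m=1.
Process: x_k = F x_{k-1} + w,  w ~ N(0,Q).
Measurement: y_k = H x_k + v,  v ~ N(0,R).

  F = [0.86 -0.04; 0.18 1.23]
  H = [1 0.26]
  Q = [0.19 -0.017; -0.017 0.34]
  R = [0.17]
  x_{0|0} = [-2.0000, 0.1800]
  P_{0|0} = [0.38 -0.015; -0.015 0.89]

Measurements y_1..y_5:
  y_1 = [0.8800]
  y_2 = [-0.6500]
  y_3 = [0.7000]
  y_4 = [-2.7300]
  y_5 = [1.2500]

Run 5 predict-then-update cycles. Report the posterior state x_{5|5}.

step 1: x^-=[-1.7272, -0.1386]  P^-=[0.4735 -0.0177; -0.0177 1.6922]  S=[0.7487]  K=[0.6263; 0.5640]  nu=[2.6432]  x^+=[-0.0717, 1.3521]  P^+=[0.1798 -0.2822; -0.2822 1.4540]
step 2: x^-=[-0.1158, 1.6502]  P^-=[0.3447 -0.3571; -0.3571 2.4207]  S=[0.4927]  K=[0.5113; 0.5526]  nu=[-0.9633]  x^+=[-0.6083, 1.1179]  P^+=[0.2160 -0.4963; -0.4963 2.2702]
step 3: x^-=[-0.5678, 1.2656]  P^-=[0.3875 -0.6167; -0.6167 3.5619]  S=[0.4776]  K=[0.4756; 0.6478]  nu=[0.9388]  x^+=[-0.1213, 1.8737]  P^+=[0.2795 -0.7639; -0.7639 3.3615]
step 4: x^-=[-0.1793, 2.2828]  P^-=[0.4546 -0.9416; -0.9416 5.0964]  S=[0.4795]  K=[0.4375; 0.7997]  nu=[-3.1442]  x^+=[-1.5550, -0.2315]  P^+=[0.3628 -1.1094; -1.1094 4.7898]
step 5: x^-=[-1.3281, -0.5647]  P^-=[0.5423 -1.3620; -1.3620 7.1070]  S=[0.4845]  K=[0.3885; 1.0026]  nu=[2.7249]  x^+=[-0.2696, 2.1674]  P^+=[0.4692 -1.5507; -1.5507 6.6199]

x_post = [-0.2696, 2.1674]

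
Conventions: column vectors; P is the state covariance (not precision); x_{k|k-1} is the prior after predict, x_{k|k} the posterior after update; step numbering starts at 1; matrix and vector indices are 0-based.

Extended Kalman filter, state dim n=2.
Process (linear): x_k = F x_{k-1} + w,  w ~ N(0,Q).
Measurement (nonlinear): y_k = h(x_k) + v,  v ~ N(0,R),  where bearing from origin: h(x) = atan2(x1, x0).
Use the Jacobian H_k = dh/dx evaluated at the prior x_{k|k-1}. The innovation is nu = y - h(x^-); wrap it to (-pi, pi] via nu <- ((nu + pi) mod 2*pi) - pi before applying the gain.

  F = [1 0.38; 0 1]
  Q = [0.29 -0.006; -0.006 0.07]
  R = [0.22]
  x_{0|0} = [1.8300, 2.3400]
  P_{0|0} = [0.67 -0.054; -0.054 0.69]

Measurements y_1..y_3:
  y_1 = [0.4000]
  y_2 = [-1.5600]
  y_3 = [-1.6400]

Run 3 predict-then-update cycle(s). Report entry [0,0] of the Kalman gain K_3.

K[0,0] = 0.1223

step 1: x^-=[2.7192, 2.3400]  P^-=[1.0186 0.2022; 0.2022 0.7600]  H_jac=[-0.1818 0.2113]  S=[0.2721]  K=[-0.5237; 0.4551]  nu=[-0.3106]  x^+=[2.8819, 2.1987]  P^+=[0.9440 0.2670; 0.2670 0.7037]
step 2: x^-=[3.7173, 2.1987]  P^-=[1.5385 0.5284; 0.5284 0.7737]  H_jac=[-0.1179 0.1993]  S=[0.2473]  K=[-0.3075; 0.3716]  nu=[-2.0941]  x^+=[4.3613, 1.4204]  P^+=[1.5152 0.5567; 0.5567 0.7395]
step 3: x^-=[4.9011, 1.4204]  P^-=[2.3350 0.8317; 0.8317 0.8095]  H_jac=[-0.0546 0.1882]  S=[0.2385]  K=[0.1223; 0.4485]  nu=[-1.9221]  x^+=[4.6660, 0.5583]  P^+=[2.3315 0.8186; 0.8186 0.7615]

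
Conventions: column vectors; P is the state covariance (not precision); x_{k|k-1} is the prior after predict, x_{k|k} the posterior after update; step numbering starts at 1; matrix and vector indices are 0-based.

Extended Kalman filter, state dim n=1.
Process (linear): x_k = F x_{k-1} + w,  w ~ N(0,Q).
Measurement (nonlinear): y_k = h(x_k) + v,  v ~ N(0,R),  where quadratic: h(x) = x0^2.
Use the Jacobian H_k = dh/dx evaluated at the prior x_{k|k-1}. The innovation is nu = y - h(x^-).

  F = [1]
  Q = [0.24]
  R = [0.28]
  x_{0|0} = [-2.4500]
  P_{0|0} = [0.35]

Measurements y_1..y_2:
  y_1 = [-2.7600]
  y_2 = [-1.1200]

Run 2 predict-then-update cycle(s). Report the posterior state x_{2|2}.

x_post = [0.0357]

step 1: x^-=[-2.4500]  P^-=[0.5900]  H_jac=[-4.9000]  S=[14.4459]  K=[-0.2001]  nu=[-8.7625]  x^+=[-0.6964]  P^+=[0.0114]
step 2: x^-=[-0.6964]  P^-=[0.2514]  H_jac=[-1.3928]  S=[0.7678]  K=[-0.4561]  nu=[-1.6050]  x^+=[0.0357]  P^+=[0.0917]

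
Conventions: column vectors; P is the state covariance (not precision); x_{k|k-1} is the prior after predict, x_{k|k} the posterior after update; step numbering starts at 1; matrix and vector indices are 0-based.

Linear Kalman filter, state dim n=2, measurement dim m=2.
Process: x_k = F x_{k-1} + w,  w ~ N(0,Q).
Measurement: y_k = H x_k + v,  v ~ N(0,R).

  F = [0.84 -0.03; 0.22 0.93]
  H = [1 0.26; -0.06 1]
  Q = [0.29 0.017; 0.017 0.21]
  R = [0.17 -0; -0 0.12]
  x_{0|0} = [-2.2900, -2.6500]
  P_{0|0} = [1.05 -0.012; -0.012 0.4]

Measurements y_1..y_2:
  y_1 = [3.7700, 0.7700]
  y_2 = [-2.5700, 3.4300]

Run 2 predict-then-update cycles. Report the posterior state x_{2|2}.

x_post = [-1.4838, 2.3799]

step 1: x^-=[-1.8441, -2.9683]  P^-=[1.0318 0.1906; 0.1906 0.6019]  S=[1.3416 0.2822; 0.2822 0.7027]  K=[0.8383 -0.1535; 0.0895 0.8043]  nu=[6.3859, 3.6277]  x^+=[2.9523, 0.5210]  P^+=[0.1450 -0.0097; -0.0097 0.0959]
step 2: x^-=[2.4643, 1.1341]  P^-=[0.3929 0.0336; 0.0336 0.2960]  S=[0.6004 0.0865; 0.0865 0.4134]  K=[0.6862 -0.1193; 0.0843 0.6935]  nu=[-5.3292, 2.4438]  x^+=[-1.4838, 2.3799]  P^+=[0.1185 -0.0072; -0.0072 0.0828]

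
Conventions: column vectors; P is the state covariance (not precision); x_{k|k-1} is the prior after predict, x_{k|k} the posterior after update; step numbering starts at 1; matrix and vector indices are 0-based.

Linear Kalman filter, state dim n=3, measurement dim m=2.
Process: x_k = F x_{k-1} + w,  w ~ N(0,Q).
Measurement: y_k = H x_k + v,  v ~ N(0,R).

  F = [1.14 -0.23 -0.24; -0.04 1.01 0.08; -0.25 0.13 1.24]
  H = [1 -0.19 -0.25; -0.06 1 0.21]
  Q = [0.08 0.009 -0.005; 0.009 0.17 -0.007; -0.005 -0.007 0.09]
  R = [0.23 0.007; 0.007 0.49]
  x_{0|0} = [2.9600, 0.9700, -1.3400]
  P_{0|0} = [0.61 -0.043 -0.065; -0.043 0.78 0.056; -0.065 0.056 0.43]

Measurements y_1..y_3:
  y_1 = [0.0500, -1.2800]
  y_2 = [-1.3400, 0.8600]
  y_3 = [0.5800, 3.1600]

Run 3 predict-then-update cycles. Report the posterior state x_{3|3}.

step 1: x^-=[3.4729, 0.7541, -2.2755]  P^-=[1.0031 -0.2793 -0.4525; -0.2793 0.9823 0.2305; -0.4525 0.2305 0.8636]  S=[1.6768 -0.7363; -0.7363 1.6558]  K=[0.7233 0.0592; -0.0428 0.6136; -0.3831 0.0948]  nu=[-3.8485, -1.3479]  x^+=[0.6093, 0.0918, -0.9288]  P^+=[0.1830 0.0374 0.0367; 0.0374 0.3172 -0.0694; 0.0367 -0.0694 0.5492]
step 2: x^-=[0.8964, -0.0059, -1.2921]  P^-=[0.3190 -0.0184 -0.1464; -0.0184 0.4829 -0.0088; -0.1464 -0.0088 0.9037]  S=[0.7023 -0.2003; -0.2003 1.0161]  K=[0.5215 0.0356; -0.0195 0.4707; -0.5028 0.0876]  nu=[-2.5606, 1.1911]  x^+=[-0.3965, 0.6045, 0.0997]  P^+=[0.1342 0.0207 0.0401; 0.0207 0.2539 -0.1053; 0.0401 -0.1053 0.7007]
step 3: x^-=[-0.6149, 0.6344, 0.3014]  P^-=[0.2637 -0.0140 -0.1626; -0.0140 0.4147 -0.0440; -0.1626 -0.0440 1.1199]  S=[0.6611 -0.1844; -0.1844 0.9423]  K=[0.4712 0.0243; -0.0036 0.4305; -0.6319 0.0896]  nu=[1.3908, 2.4255]  x^+=[0.0994, 1.6733, -0.3601]  P^+=[0.1206 0.0147 0.0371; 0.0147 0.2395 -0.1321; 0.0371 -0.1321 0.8275]

x_post = [0.0994, 1.6733, -0.3601]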